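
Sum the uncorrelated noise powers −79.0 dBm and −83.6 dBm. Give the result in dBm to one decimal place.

−77.7 dBm

Convert to linear, add, convert back:
P₁ = 1.26×10⁻¹¹ W, P₂ = 4.37×10⁻¹² W
P_tot = 1.70×10⁻¹¹ W → 10 log₁₀(P_tot / 10⁻³) = −77.7 dBm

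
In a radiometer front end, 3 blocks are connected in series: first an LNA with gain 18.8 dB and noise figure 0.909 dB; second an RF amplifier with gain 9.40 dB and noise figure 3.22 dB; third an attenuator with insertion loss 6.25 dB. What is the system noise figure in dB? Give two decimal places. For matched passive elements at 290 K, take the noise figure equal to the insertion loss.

0.98 dB

Convert to linear (a loss of L dB is a gain of −L dB): F_i = 10^(NF_i/10), G_i = 10^(G_i,dB/10)
  Stage 1: F_1 = 10^(0.909/10) = 1.233, G_1 = 10^(18.8/10) = 75.86
  Stage 2: F_2 = 10^(3.22/10) = 2.099, G_2 = 10^(9.40/10) = 8.710
  Stage 3: F_3 = 10^(6.25/10) = 4.217, G_3 = 10^(−6.25/10) = 0.2371
Friis cascade:
  F = 1.233 + (2.099 − 1)/75.86 + (4.217 − 1)/660.7 = 1.252
NF = 10 log₁₀(1.252) = 0.98 dB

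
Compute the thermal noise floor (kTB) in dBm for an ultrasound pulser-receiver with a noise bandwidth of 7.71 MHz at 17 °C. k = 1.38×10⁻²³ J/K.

T = 17 °C + 273.15 = 290.15 K
P_n = kTB = 1.38×10⁻²³ × 290.15 × 7.71×10⁶ = 3.09×10⁻¹⁴ W
In dBm: 10 log₁₀(3.09×10⁻¹⁴ / 10⁻³) = −105.1 dBm

−105.1 dBm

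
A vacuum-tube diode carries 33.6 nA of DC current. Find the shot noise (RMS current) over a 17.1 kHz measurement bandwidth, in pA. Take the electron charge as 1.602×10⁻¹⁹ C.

13.6 pA

I_n = √(2qI·B)
2qI·B = 2 × 1.602×10⁻¹⁹ × 3.36×10⁻⁸ × 1.71×10⁴ = 1.84×10⁻²² A²
I_n = √(1.84×10⁻²²) = 1.36×10⁻¹¹ A = 13.6 pA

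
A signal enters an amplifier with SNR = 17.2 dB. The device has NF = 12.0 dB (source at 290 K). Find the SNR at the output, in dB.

By definition F = SNR_in/SNR_out, so in dB: SNR_out = SNR_in − NF
SNR_out = 17.2 − 12.0 = 5.2 dB

5.2 dB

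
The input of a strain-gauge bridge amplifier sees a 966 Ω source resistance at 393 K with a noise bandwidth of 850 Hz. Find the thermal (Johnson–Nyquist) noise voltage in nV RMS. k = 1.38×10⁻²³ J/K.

V_n = √(4kTRB)
4kTRB = 4 × 1.38×10⁻²³ × 393 × 9.66×10² × 8.50×10² = 1.78×10⁻¹⁴ V²
V_n = √(1.78×10⁻¹⁴) = 1.33×10⁻⁷ V = 133 nV

133 nV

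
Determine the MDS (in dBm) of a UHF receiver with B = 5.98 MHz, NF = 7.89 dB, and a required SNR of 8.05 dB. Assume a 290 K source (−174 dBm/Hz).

−90.3 dBm

Sensitivity = −174 + 10 log₁₀(B) + NF + SNR_min
= −174 + 67.77 + 7.89 + 8.05
= −90.29 dBm → −90.3 dBm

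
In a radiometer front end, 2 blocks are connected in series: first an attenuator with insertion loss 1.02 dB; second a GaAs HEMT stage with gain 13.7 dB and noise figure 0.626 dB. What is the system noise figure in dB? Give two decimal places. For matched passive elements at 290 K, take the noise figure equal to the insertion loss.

Convert to linear (a loss of L dB is a gain of −L dB): F_i = 10^(NF_i/10), G_i = 10^(G_i,dB/10)
  Stage 1: F_1 = 10^(1.02/10) = 1.265, G_1 = 10^(−1.02/10) = 0.7907
  Stage 2: F_2 = 10^(0.626/10) = 1.155, G_2 = 10^(13.7/10) = 23.44
Friis cascade:
  F = 1.265 + (1.155 − 1)/0.7907 = 1.461
NF = 10 log₁₀(1.461) = 1.65 dB

1.65 dB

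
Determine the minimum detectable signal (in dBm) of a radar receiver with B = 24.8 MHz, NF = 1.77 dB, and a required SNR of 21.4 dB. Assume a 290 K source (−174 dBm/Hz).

−76.9 dBm

Sensitivity = −174 + 10 log₁₀(B) + NF + SNR_min
= −174 + 73.94 + 1.77 + 21.4
= −76.89 dBm → −76.9 dBm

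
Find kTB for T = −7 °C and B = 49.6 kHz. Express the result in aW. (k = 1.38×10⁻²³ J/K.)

T = −7 °C + 273.15 = 266.15 K
P_n = kTB = 1.38×10⁻²³ × 266.15 × 4.96×10⁴ = 1.82×10⁻¹⁶ W = 182 aW

182 aW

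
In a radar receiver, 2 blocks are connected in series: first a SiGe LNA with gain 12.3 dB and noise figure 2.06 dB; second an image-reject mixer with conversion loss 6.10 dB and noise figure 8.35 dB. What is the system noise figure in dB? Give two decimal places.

2.90 dB

Convert to linear (a loss of L dB is a gain of −L dB): F_i = 10^(NF_i/10), G_i = 10^(G_i,dB/10)
  Stage 1: F_1 = 10^(2.06/10) = 1.607, G_1 = 10^(12.3/10) = 16.98
  Stage 2: F_2 = 10^(8.35/10) = 6.839, G_2 = 10^(−6.10/10) = 0.2455
Friis cascade:
  F = 1.607 + (6.839 − 1)/16.98 = 1.951
NF = 10 log₁₀(1.951) = 2.90 dB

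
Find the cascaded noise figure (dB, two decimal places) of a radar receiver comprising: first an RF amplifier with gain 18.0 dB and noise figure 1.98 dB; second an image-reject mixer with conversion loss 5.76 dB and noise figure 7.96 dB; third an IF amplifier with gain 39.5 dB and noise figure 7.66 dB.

2.90 dB

Convert to linear (a loss of L dB is a gain of −L dB): F_i = 10^(NF_i/10), G_i = 10^(G_i,dB/10)
  Stage 1: F_1 = 10^(1.98/10) = 1.578, G_1 = 10^(18.0/10) = 63.10
  Stage 2: F_2 = 10^(7.96/10) = 6.252, G_2 = 10^(−5.76/10) = 0.2655
  Stage 3: F_3 = 10^(7.66/10) = 5.834, G_3 = 10^(39.5/10) = 8913
Friis cascade:
  F = 1.578 + (6.252 − 1)/63.10 + (5.834 − 1)/16.75 = 1.949
NF = 10 log₁₀(1.949) = 2.90 dB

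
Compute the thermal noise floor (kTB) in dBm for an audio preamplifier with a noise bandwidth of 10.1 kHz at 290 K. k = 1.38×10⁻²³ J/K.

−133.9 dBm

P_n = kTB = 1.38×10⁻²³ × 290 × 1.01×10⁴ = 4.04×10⁻¹⁷ W
In dBm: 10 log₁₀(4.04×10⁻¹⁷ / 10⁻³) = −133.9 dBm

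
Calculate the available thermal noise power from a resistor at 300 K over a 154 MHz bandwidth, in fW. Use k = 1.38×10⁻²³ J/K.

638 fW

P_n = kTB = 1.38×10⁻²³ × 300 × 1.54×10⁸ = 6.38×10⁻¹³ W = 638 fW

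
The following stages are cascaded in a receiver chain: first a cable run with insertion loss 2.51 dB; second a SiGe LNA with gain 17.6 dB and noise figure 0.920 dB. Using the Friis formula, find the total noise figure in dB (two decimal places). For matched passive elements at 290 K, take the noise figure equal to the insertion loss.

3.43 dB

Convert to linear (a loss of L dB is a gain of −L dB): F_i = 10^(NF_i/10), G_i = 10^(G_i,dB/10)
  Stage 1: F_1 = 10^(2.51/10) = 1.782, G_1 = 10^(−2.51/10) = 0.5610
  Stage 2: F_2 = 10^(0.920/10) = 1.236, G_2 = 10^(17.6/10) = 57.54
Friis cascade:
  F = 1.782 + (1.236 − 1)/0.5610 = 2.203
NF = 10 log₁₀(2.203) = 3.43 dB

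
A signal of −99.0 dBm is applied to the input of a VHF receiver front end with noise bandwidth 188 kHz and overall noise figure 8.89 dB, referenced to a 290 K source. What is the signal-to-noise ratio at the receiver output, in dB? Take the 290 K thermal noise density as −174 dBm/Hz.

Noise floor: N = −174 + 10 log₁₀(B) + NF
10 log₁₀(1.88×10⁵) = 52.74 dB
N = −174 + 52.74 + 8.89 = −112.37 dBm
SNR = P_sig − N = −99.0 − (−112.37) = 13.37 dB → 13.4 dB

13.4 dB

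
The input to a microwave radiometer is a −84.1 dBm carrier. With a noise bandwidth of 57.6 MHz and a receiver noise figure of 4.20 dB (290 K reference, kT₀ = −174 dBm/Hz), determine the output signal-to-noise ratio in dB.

8.1 dB

Noise floor: N = −174 + 10 log₁₀(B) + NF
10 log₁₀(5.76×10⁷) = 77.6 dB
N = −174 + 77.6 + 4.20 = −92.20 dBm
SNR = P_sig − N = −84.1 − (−92.20) = 8.10 dB → 8.1 dB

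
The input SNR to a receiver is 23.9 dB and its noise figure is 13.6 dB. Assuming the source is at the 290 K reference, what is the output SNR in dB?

10.3 dB

By definition F = SNR_in/SNR_out, so in dB: SNR_out = SNR_in − NF
SNR_out = 23.9 − 13.6 = 10.3 dB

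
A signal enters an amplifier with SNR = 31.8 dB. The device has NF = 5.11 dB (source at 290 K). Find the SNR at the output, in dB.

By definition F = SNR_in/SNR_out, so in dB: SNR_out = SNR_in − NF
SNR_out = 31.8 − 5.11 = 26.69 dB

26.69 dB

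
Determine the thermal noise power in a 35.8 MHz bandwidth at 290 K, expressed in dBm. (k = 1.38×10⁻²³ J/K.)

−98.4 dBm

P_n = kTB = 1.38×10⁻²³ × 290 × 3.58×10⁷ = 1.43×10⁻¹³ W
In dBm: 10 log₁₀(1.43×10⁻¹³ / 10⁻³) = −98.4 dBm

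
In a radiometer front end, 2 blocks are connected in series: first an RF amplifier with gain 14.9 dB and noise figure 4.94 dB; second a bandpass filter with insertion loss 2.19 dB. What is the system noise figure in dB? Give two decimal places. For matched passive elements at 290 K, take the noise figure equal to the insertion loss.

4.97 dB

Convert to linear (a loss of L dB is a gain of −L dB): F_i = 10^(NF_i/10), G_i = 10^(G_i,dB/10)
  Stage 1: F_1 = 10^(4.94/10) = 3.119, G_1 = 10^(14.9/10) = 30.90
  Stage 2: F_2 = 10^(2.19/10) = 1.656, G_2 = 10^(−2.19/10) = 0.6039
Friis cascade:
  F = 3.119 + (1.656 − 1)/30.90 = 3.140
NF = 10 log₁₀(3.140) = 4.97 dB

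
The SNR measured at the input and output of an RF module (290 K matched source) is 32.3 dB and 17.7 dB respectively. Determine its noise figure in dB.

14.6 dB

NF (dB) = SNR_in(dB) − SNR_out(dB) when the source is at T₀
NF = 32.3 − 17.7 = 14.6 dB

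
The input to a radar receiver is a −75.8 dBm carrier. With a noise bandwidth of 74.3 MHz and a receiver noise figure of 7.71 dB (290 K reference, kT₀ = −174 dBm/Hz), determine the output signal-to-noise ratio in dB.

11.8 dB

Noise floor: N = −174 + 10 log₁₀(B) + NF
10 log₁₀(7.43×10⁷) = 78.71 dB
N = −174 + 78.71 + 7.71 = −87.58 dBm
SNR = P_sig − N = −75.8 − (−87.58) = 11.78 dB → 11.8 dB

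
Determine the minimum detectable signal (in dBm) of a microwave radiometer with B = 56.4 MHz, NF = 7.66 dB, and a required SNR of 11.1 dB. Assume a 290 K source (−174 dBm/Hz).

Sensitivity = −174 + 10 log₁₀(B) + NF + SNR_min
= −174 + 77.51 + 7.66 + 11.1
= −77.73 dBm → −77.7 dBm

−77.7 dBm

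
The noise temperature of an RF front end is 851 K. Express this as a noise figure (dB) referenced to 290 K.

F = 1 + T_e/T₀ = 1 + 851/290 = 3.93448
NF = 10 log₁₀(3.93448) = 5.95 dB

5.95 dB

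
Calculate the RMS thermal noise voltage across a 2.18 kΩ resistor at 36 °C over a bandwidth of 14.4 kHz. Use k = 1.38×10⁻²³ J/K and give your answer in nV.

T = 36 °C + 273.15 = 309.15 K
V_n = √(4kTRB)
4kTRB = 4 × 1.38×10⁻²³ × 309.15 × 2.18×10³ × 1.44×10⁴ = 5.36×10⁻¹³ V²
V_n = √(5.36×10⁻¹³) = 7.32×10⁻⁷ V = 732 nV

732 nV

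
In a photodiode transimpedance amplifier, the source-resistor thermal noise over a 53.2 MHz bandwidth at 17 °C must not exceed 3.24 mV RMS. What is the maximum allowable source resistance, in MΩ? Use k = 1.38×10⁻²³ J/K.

T = 17 °C + 273.15 = 290.15 K
Johnson–Nyquist: V_n = √(4kTRB) ⇒ R = V_n² / (4kTB)
4kTB = 4 × 1.38×10⁻²³ × 290.15 × 5.32×10⁷ = 8.52×10⁻¹³
R = (3.24×10⁻³)² / 8.52×10⁻¹³ = 1.23×10⁷ Ω = 12.3 MΩ

12.3 MΩ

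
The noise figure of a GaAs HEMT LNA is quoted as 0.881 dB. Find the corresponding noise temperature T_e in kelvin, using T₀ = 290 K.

65.2 K

F = 10^(0.881/10) = 1.2249
T_e = (F − 1)·T₀ = (1.2249 − 1) × 290 = 65.2 K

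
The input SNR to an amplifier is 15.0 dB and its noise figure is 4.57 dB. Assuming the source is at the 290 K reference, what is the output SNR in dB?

By definition F = SNR_in/SNR_out, so in dB: SNR_out = SNR_in − NF
SNR_out = 15.0 − 4.57 = 10.43 dB

10.43 dB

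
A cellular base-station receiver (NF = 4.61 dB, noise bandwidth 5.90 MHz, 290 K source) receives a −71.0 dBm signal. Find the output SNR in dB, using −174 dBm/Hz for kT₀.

30.7 dB

Noise floor: N = −174 + 10 log₁₀(B) + NF
10 log₁₀(5.90×10⁶) = 67.71 dB
N = −174 + 67.71 + 4.61 = −101.68 dBm
SNR = P_sig − N = −71.0 − (−101.68) = 30.68 dB → 30.7 dB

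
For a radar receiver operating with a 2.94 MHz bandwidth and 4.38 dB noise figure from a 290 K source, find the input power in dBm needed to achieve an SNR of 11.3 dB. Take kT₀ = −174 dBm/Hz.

−93.6 dBm

Sensitivity = −174 + 10 log₁₀(B) + NF + SNR_min
= −174 + 64.68 + 4.38 + 11.3
= −93.64 dBm → −93.6 dBm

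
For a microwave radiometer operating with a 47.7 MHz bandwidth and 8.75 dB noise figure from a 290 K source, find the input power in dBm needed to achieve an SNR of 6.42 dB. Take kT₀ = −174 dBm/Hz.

Sensitivity = −174 + 10 log₁₀(B) + NF + SNR_min
= −174 + 76.79 + 8.75 + 6.42
= −82.04 dBm → −82.0 dBm

−82.0 dBm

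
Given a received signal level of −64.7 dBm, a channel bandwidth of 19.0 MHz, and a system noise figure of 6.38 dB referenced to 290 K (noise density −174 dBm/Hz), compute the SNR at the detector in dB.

Noise floor: N = −174 + 10 log₁₀(B) + NF
10 log₁₀(1.90×10⁷) = 72.79 dB
N = −174 + 72.79 + 6.38 = −94.83 dBm
SNR = P_sig − N = −64.7 − (−94.83) = 30.13 dB → 30.1 dB

30.1 dB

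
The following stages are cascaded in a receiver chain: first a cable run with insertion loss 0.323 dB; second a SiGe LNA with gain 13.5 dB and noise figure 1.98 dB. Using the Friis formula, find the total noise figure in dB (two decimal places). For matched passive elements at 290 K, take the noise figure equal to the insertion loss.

Convert to linear (a loss of L dB is a gain of −L dB): F_i = 10^(NF_i/10), G_i = 10^(G_i,dB/10)
  Stage 1: F_1 = 10^(0.323/10) = 1.077, G_1 = 10^(−0.323/10) = 0.9283
  Stage 2: F_2 = 10^(1.98/10) = 1.578, G_2 = 10^(13.5/10) = 22.39
Friis cascade:
  F = 1.077 + (1.578 − 1)/0.9283 = 1.699
NF = 10 log₁₀(1.699) = 2.30 dB

2.30 dB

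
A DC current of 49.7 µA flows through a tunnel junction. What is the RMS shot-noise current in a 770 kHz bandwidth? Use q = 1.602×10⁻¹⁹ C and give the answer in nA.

3.50 nA

I_n = √(2qI·B)
2qI·B = 2 × 1.602×10⁻¹⁹ × 4.97×10⁻⁵ × 7.70×10⁵ = 1.23×10⁻¹⁷ A²
I_n = √(1.23×10⁻¹⁷) = 3.50×10⁻⁹ A = 3.50 nA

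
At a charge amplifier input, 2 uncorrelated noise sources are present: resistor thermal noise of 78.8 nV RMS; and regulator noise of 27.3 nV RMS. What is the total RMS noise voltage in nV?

Uncorrelated sources add in power (mean-square): V_tot = √(ΣV_i²)
V_tot = √[(7.88×10⁻⁸)² + (2.73×10⁻⁸)²] = 8.34×10⁻⁸ V = 83.4 nV

83.4 nV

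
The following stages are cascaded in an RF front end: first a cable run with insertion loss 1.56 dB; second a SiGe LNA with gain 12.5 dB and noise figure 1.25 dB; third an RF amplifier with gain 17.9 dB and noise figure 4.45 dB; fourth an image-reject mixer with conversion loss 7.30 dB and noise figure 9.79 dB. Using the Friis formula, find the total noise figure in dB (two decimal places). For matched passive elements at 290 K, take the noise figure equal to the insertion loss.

Convert to linear (a loss of L dB is a gain of −L dB): F_i = 10^(NF_i/10), G_i = 10^(G_i,dB/10)
  Stage 1: F_1 = 10^(1.56/10) = 1.432, G_1 = 10^(−1.56/10) = 0.6982
  Stage 2: F_2 = 10^(1.25/10) = 1.334, G_2 = 10^(12.5/10) = 17.78
  Stage 3: F_3 = 10^(4.45/10) = 2.786, G_3 = 10^(17.9/10) = 61.66
  Stage 4: F_4 = 10^(9.79/10) = 9.528, G_4 = 10^(−7.30/10) = 0.1862
Friis cascade:
  F = 1.432 + (1.334 − 1)/0.6982 + (2.786 − 1)/12.42 + (9.528 − 1)/765.6 = 2.065
NF = 10 log₁₀(2.065) = 3.15 dB

3.15 dB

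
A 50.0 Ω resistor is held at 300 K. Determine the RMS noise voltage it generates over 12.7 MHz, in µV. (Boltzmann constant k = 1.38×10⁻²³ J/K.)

3.24 µV

V_n = √(4kTRB)
4kTRB = 4 × 1.38×10⁻²³ × 300 × 5.00×10¹ × 1.27×10⁷ = 1.05×10⁻¹¹ V²
V_n = √(1.05×10⁻¹¹) = 3.24×10⁻⁶ V = 3.24 µV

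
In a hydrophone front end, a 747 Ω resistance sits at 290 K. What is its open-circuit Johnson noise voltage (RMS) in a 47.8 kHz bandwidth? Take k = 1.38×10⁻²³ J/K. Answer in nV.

V_n = √(4kTRB)
4kTRB = 4 × 1.38×10⁻²³ × 290 × 7.47×10² × 4.78×10⁴ = 5.72×10⁻¹³ V²
V_n = √(5.72×10⁻¹³) = 7.56×10⁻⁷ V = 756 nV

756 nV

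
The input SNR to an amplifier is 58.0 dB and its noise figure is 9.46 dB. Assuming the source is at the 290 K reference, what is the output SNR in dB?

48.54 dB

By definition F = SNR_in/SNR_out, so in dB: SNR_out = SNR_in − NF
SNR_out = 58.0 − 9.46 = 48.54 dB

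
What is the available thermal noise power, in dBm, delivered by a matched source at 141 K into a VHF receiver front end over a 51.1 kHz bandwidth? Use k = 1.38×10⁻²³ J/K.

−130.0 dBm

P_n = kTB = 1.38×10⁻²³ × 141 × 5.11×10⁴ = 9.94×10⁻¹⁷ W
In dBm: 10 log₁₀(9.94×10⁻¹⁷ / 10⁻³) = −130.0 dBm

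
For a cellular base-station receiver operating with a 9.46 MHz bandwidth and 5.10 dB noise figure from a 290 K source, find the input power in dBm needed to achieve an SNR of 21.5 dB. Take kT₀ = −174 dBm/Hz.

Sensitivity = −174 + 10 log₁₀(B) + NF + SNR_min
= −174 + 69.76 + 5.10 + 21.5
= −77.64 dBm → −77.6 dBm

−77.6 dBm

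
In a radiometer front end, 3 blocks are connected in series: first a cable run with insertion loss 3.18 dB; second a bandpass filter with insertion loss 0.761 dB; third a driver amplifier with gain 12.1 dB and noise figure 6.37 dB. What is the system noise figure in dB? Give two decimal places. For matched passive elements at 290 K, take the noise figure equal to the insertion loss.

10.31 dB

Convert to linear (a loss of L dB is a gain of −L dB): F_i = 10^(NF_i/10), G_i = 10^(G_i,dB/10)
  Stage 1: F_1 = 10^(3.18/10) = 2.080, G_1 = 10^(−3.18/10) = 0.4808
  Stage 2: F_2 = 10^(0.761/10) = 1.192, G_2 = 10^(−0.761/10) = 0.8393
  Stage 3: F_3 = 10^(6.37/10) = 4.335, G_3 = 10^(12.1/10) = 16.22
Friis cascade:
  F = 2.080 + (1.192 − 1)/0.4808 + (4.335 − 1)/0.4036 = 10.74
NF = 10 log₁₀(10.74) = 10.31 dB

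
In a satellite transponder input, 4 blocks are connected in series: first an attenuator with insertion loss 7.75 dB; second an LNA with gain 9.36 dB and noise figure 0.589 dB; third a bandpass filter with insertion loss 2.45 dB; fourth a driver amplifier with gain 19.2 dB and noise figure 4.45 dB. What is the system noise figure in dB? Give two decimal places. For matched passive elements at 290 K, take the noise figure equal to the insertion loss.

Convert to linear (a loss of L dB is a gain of −L dB): F_i = 10^(NF_i/10), G_i = 10^(G_i,dB/10)
  Stage 1: F_1 = 10^(7.75/10) = 5.957, G_1 = 10^(−7.75/10) = 0.1679
  Stage 2: F_2 = 10^(0.589/10) = 1.145, G_2 = 10^(9.36/10) = 8.630
  Stage 3: F_3 = 10^(2.45/10) = 1.758, G_3 = 10^(−2.45/10) = 0.5689
  Stage 4: F_4 = 10^(4.45/10) = 2.786, G_4 = 10^(19.2/10) = 83.18
Friis cascade:
  F = 5.957 + (1.145 − 1)/0.1679 + (1.758 − 1)/1.449 + (2.786 − 1)/0.8241 = 9.512
NF = 10 log₁₀(9.512) = 9.78 dB

9.78 dB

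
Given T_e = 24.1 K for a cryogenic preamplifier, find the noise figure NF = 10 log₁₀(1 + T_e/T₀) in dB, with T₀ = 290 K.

F = 1 + T_e/T₀ = 1 + 24.1/290 = 1.0831
NF = 10 log₁₀(1.0831) = 0.347 dB

0.347 dB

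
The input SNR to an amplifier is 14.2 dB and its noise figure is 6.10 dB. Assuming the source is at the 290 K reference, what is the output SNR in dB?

By definition F = SNR_in/SNR_out, so in dB: SNR_out = SNR_in − NF
SNR_out = 14.2 − 6.10 = 8.10 dB

8.10 dB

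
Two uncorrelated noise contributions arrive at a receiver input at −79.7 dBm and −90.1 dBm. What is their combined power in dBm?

−79.3 dBm

Convert to linear, add, convert back:
P₁ = 1.07×10⁻¹¹ W, P₂ = 9.77×10⁻¹³ W
P_tot = 1.17×10⁻¹¹ W → 10 log₁₀(P_tot / 10⁻³) = −79.3 dBm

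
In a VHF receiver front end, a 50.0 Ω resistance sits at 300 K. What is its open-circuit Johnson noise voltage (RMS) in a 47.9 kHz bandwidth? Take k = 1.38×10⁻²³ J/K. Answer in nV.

V_n = √(4kTRB)
4kTRB = 4 × 1.38×10⁻²³ × 300 × 5.00×10¹ × 4.79×10⁴ = 3.97×10⁻¹⁴ V²
V_n = √(3.97×10⁻¹⁴) = 1.99×10⁻⁷ V = 199 nV

199 nV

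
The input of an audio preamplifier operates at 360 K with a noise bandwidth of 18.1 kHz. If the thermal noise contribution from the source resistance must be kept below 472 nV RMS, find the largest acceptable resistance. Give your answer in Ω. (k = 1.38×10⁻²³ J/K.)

Johnson–Nyquist: V_n = √(4kTRB) ⇒ R = V_n² / (4kTB)
4kTB = 4 × 1.38×10⁻²³ × 360 × 1.81×10⁴ = 3.60×10⁻¹⁶
R = (4.72×10⁻⁷)² / 3.60×10⁻¹⁶ = 6.19×10² Ω = 619 Ω

619 Ω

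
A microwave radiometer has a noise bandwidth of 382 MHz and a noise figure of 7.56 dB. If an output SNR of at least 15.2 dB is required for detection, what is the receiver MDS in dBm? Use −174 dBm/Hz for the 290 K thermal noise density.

−65.4 dBm

Sensitivity = −174 + 10 log₁₀(B) + NF + SNR_min
= −174 + 85.82 + 7.56 + 15.2
= −65.42 dBm → −65.4 dBm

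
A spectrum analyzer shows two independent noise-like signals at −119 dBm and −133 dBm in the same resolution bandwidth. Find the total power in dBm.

Convert to linear, add, convert back:
P₁ = 1.26×10⁻¹⁵ W, P₂ = 5.01×10⁻¹⁷ W
P_tot = 1.31×10⁻¹⁵ W → 10 log₁₀(P_tot / 10⁻³) = −118.8 dBm

−118.8 dBm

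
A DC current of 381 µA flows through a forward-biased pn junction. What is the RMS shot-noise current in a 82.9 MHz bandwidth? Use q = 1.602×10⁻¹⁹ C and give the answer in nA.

101 nA

I_n = √(2qI·B)
2qI·B = 2 × 1.602×10⁻¹⁹ × 3.81×10⁻⁴ × 8.29×10⁷ = 1.01×10⁻¹⁴ A²
I_n = √(1.01×10⁻¹⁴) = 1.01×10⁻⁷ A = 101 nA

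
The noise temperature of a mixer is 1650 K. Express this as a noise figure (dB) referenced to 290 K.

F = 1 + T_e/T₀ = 1 + 1650/290 = 6.68966
NF = 10 log₁₀(6.68966) = 8.25 dB

8.25 dB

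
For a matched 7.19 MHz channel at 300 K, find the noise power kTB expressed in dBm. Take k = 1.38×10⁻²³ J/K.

P_n = kTB = 1.38×10⁻²³ × 300 × 7.19×10⁶ = 2.98×10⁻¹⁴ W
In dBm: 10 log₁₀(2.98×10⁻¹⁴ / 10⁻³) = −105.3 dBm

−105.3 dBm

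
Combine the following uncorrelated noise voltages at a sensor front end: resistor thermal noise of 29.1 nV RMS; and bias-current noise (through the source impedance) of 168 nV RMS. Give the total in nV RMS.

171 nV

Uncorrelated sources add in power (mean-square): V_tot = √(ΣV_i²)
V_tot = √[(2.91×10⁻⁸)² + (1.68×10⁻⁷)²] = 1.71×10⁻⁷ V = 171 nV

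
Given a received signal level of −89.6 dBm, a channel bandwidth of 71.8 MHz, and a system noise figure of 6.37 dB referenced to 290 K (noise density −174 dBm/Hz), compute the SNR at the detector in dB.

Noise floor: N = −174 + 10 log₁₀(B) + NF
10 log₁₀(7.18×10⁷) = 78.56 dB
N = −174 + 78.56 + 6.37 = −89.07 dBm
SNR = P_sig − N = −89.6 − (−89.07) = −0.53 dB → −0.5 dB

−0.5 dB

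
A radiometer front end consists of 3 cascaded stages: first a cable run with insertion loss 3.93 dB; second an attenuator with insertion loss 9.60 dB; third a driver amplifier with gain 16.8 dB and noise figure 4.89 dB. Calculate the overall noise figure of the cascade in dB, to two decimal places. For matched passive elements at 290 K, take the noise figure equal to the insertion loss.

Convert to linear (a loss of L dB is a gain of −L dB): F_i = 10^(NF_i/10), G_i = 10^(G_i,dB/10)
  Stage 1: F_1 = 10^(3.93/10) = 2.472, G_1 = 10^(−3.93/10) = 0.4046
  Stage 2: F_2 = 10^(9.60/10) = 9.120, G_2 = 10^(−9.60/10) = 0.1096
  Stage 3: F_3 = 10^(4.89/10) = 3.083, G_3 = 10^(16.8/10) = 47.86
Friis cascade:
  F = 2.472 + (9.120 − 1)/0.4046 + (3.083 − 1)/0.04436 = 69.50
NF = 10 log₁₀(69.50) = 18.42 dB

18.42 dB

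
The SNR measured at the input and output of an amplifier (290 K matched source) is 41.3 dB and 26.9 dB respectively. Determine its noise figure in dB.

14.4 dB

NF (dB) = SNR_in(dB) − SNR_out(dB) when the source is at T₀
NF = 41.3 − 26.9 = 14.4 dB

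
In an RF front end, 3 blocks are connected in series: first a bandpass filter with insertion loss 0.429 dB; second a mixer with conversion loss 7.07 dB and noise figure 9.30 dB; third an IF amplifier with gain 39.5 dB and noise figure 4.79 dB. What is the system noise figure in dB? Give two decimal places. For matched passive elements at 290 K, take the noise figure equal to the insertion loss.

Convert to linear (a loss of L dB is a gain of −L dB): F_i = 10^(NF_i/10), G_i = 10^(G_i,dB/10)
  Stage 1: F_1 = 10^(0.429/10) = 1.104, G_1 = 10^(−0.429/10) = 0.9059
  Stage 2: F_2 = 10^(9.30/10) = 8.511, G_2 = 10^(−7.07/10) = 0.1963
  Stage 3: F_3 = 10^(4.79/10) = 3.013, G_3 = 10^(39.5/10) = 8913
Friis cascade:
  F = 1.104 + (8.511 − 1)/0.9059 + (3.013 − 1)/0.1779 = 20.71
NF = 10 log₁₀(20.71) = 13.16 dB

13.16 dB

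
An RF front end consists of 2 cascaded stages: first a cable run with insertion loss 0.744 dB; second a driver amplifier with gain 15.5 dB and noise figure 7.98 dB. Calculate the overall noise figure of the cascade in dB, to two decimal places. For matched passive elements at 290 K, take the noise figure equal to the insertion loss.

8.72 dB

Convert to linear (a loss of L dB is a gain of −L dB): F_i = 10^(NF_i/10), G_i = 10^(G_i,dB/10)
  Stage 1: F_1 = 10^(0.744/10) = 1.187, G_1 = 10^(−0.744/10) = 0.8426
  Stage 2: F_2 = 10^(7.98/10) = 6.281, G_2 = 10^(15.5/10) = 35.48
Friis cascade:
  F = 1.187 + (6.281 − 1)/0.8426 = 7.454
NF = 10 log₁₀(7.454) = 8.72 dB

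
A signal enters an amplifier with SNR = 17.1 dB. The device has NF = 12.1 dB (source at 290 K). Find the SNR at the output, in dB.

By definition F = SNR_in/SNR_out, so in dB: SNR_out = SNR_in − NF
SNR_out = 17.1 − 12.1 = 5.0 dB

5.0 dB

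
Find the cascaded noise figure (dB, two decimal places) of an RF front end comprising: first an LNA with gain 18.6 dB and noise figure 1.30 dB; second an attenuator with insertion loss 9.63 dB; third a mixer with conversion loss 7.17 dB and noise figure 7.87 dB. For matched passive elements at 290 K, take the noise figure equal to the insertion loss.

Convert to linear (a loss of L dB is a gain of −L dB): F_i = 10^(NF_i/10), G_i = 10^(G_i,dB/10)
  Stage 1: F_1 = 10^(1.30/10) = 1.349, G_1 = 10^(18.6/10) = 72.44
  Stage 2: F_2 = 10^(9.63/10) = 9.183, G_2 = 10^(−9.63/10) = 0.1089
  Stage 3: F_3 = 10^(7.87/10) = 6.124, G_3 = 10^(−7.17/10) = 0.1919
Friis cascade:
  F = 1.349 + (9.183 − 1)/72.44 + (6.124 − 1)/7.889 = 2.111
NF = 10 log₁₀(2.111) = 3.25 dB

3.25 dB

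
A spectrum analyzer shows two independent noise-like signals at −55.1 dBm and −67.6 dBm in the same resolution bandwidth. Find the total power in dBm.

−54.9 dBm

Convert to linear, add, convert back:
P₁ = 3.09×10⁻⁹ W, P₂ = 1.74×10⁻¹⁰ W
P_tot = 3.26×10⁻⁹ W → 10 log₁₀(P_tot / 10⁻³) = −54.9 dBm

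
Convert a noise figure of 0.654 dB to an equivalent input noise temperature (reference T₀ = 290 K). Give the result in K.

47.1 K

F = 10^(0.654/10) = 1.16252
T_e = (F − 1)·T₀ = (1.16252 − 1) × 290 = 47.1 K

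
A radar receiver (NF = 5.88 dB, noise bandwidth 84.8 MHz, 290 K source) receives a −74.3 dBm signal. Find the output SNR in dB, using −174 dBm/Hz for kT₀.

Noise floor: N = −174 + 10 log₁₀(B) + NF
10 log₁₀(8.48×10⁷) = 79.28 dB
N = −174 + 79.28 + 5.88 = −88.84 dBm
SNR = P_sig − N = −74.3 − (−88.84) = 14.54 dB → 14.5 dB

14.5 dB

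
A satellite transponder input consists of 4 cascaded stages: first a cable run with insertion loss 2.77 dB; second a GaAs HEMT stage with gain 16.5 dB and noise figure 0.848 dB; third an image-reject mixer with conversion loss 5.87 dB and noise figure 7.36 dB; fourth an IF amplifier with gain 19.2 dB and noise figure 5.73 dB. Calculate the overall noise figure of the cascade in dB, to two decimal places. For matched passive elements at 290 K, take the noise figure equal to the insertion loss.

4.68 dB

Convert to linear (a loss of L dB is a gain of −L dB): F_i = 10^(NF_i/10), G_i = 10^(G_i,dB/10)
  Stage 1: F_1 = 10^(2.77/10) = 1.892, G_1 = 10^(−2.77/10) = 0.5284
  Stage 2: F_2 = 10^(0.848/10) = 1.216, G_2 = 10^(16.5/10) = 44.67
  Stage 3: F_3 = 10^(7.36/10) = 5.445, G_3 = 10^(−5.87/10) = 0.2588
  Stage 4: F_4 = 10^(5.73/10) = 3.741, G_4 = 10^(19.2/10) = 83.18
Friis cascade:
  F = 1.892 + (1.216 − 1)/0.5284 + (5.445 − 1)/23.60 + (3.741 − 1)/6.109 = 2.937
NF = 10 log₁₀(2.937) = 4.68 dB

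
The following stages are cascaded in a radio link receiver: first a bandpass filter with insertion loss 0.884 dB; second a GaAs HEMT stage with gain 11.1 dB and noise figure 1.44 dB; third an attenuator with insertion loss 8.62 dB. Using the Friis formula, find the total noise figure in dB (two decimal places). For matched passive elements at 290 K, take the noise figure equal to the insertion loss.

Convert to linear (a loss of L dB is a gain of −L dB): F_i = 10^(NF_i/10), G_i = 10^(G_i,dB/10)
  Stage 1: F_1 = 10^(0.884/10) = 1.226, G_1 = 10^(−0.884/10) = 0.8158
  Stage 2: F_2 = 10^(1.44/10) = 1.393, G_2 = 10^(11.1/10) = 12.88
  Stage 3: F_3 = 10^(8.62/10) = 7.278, G_3 = 10^(−8.62/10) = 0.1374
Friis cascade:
  F = 1.226 + (1.393 − 1)/0.8158 + (7.278 − 1)/10.51 = 2.305
NF = 10 log₁₀(2.305) = 3.63 dB

3.63 dB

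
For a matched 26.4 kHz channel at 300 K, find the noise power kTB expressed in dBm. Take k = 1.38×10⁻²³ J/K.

−129.6 dBm

P_n = kTB = 1.38×10⁻²³ × 300 × 2.64×10⁴ = 1.09×10⁻¹⁶ W
In dBm: 10 log₁₀(1.09×10⁻¹⁶ / 10⁻³) = −129.6 dBm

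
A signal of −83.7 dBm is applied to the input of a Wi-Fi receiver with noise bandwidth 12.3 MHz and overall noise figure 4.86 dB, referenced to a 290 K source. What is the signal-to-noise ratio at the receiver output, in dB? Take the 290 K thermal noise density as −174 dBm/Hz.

Noise floor: N = −174 + 10 log₁₀(B) + NF
10 log₁₀(1.23×10⁷) = 70.9 dB
N = −174 + 70.9 + 4.86 = −98.24 dBm
SNR = P_sig − N = −83.7 − (−98.24) = 14.54 dB → 14.5 dB

14.5 dB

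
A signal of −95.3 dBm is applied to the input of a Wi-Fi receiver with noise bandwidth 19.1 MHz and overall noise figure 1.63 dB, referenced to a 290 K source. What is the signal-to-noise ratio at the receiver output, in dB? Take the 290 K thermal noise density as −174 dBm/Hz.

Noise floor: N = −174 + 10 log₁₀(B) + NF
10 log₁₀(1.91×10⁷) = 72.81 dB
N = −174 + 72.81 + 1.63 = −99.56 dBm
SNR = P_sig − N = −95.3 − (−99.56) = 4.26 dB → 4.3 dB

4.3 dB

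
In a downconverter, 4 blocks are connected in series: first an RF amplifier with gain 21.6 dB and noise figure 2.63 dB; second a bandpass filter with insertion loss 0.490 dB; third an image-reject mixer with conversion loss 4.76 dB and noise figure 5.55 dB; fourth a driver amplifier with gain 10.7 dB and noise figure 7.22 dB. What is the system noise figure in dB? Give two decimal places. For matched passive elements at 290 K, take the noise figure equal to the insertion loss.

Convert to linear (a loss of L dB is a gain of −L dB): F_i = 10^(NF_i/10), G_i = 10^(G_i,dB/10)
  Stage 1: F_1 = 10^(2.63/10) = 1.832, G_1 = 10^(21.6/10) = 144.5
  Stage 2: F_2 = 10^(0.490/10) = 1.119, G_2 = 10^(−0.490/10) = 0.8933
  Stage 3: F_3 = 10^(5.55/10) = 3.589, G_3 = 10^(−4.76/10) = 0.3342
  Stage 4: F_4 = 10^(7.22/10) = 5.272, G_4 = 10^(10.7/10) = 11.75
Friis cascade:
  F = 1.832 + (1.119 − 1)/144.5 + (3.589 − 1)/129.1 + (5.272 − 1)/43.15 = 1.952
NF = 10 log₁₀(1.952) = 2.91 dB

2.91 dB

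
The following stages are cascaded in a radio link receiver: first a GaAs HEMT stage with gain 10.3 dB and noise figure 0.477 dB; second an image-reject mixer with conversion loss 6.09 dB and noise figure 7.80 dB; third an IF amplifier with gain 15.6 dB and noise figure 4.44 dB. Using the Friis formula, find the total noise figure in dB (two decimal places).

Convert to linear (a loss of L dB is a gain of −L dB): F_i = 10^(NF_i/10), G_i = 10^(G_i,dB/10)
  Stage 1: F_1 = 10^(0.477/10) = 1.116, G_1 = 10^(10.3/10) = 10.72
  Stage 2: F_2 = 10^(7.80/10) = 6.026, G_2 = 10^(−6.09/10) = 0.2460
  Stage 3: F_3 = 10^(4.44/10) = 2.780, G_3 = 10^(15.6/10) = 36.31
Friis cascade:
  F = 1.116 + (6.026 − 1)/10.72 + (2.780 − 1)/2.636 = 2.260
NF = 10 log₁₀(2.260) = 3.54 dB

3.54 dB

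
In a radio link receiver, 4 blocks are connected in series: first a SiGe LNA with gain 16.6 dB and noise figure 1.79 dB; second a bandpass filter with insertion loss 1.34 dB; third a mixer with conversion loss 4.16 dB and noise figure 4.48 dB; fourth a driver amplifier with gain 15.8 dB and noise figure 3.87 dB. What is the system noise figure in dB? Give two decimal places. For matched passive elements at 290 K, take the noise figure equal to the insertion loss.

Convert to linear (a loss of L dB is a gain of −L dB): F_i = 10^(NF_i/10), G_i = 10^(G_i,dB/10)
  Stage 1: F_1 = 10^(1.79/10) = 1.510, G_1 = 10^(16.6/10) = 45.71
  Stage 2: F_2 = 10^(1.34/10) = 1.361, G_2 = 10^(−1.34/10) = 0.7345
  Stage 3: F_3 = 10^(4.48/10) = 2.805, G_3 = 10^(−4.16/10) = 0.3837
  Stage 4: F_4 = 10^(3.87/10) = 2.438, G_4 = 10^(15.8/10) = 38.02
Friis cascade:
  F = 1.510 + (1.361 − 1)/45.71 + (2.805 − 1)/33.57 + (2.438 − 1)/12.88 = 1.683
NF = 10 log₁₀(1.683) = 2.26 dB

2.26 dB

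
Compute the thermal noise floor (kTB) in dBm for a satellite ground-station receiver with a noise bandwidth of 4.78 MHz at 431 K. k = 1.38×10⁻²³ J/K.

−105.5 dBm

P_n = kTB = 1.38×10⁻²³ × 431 × 4.78×10⁶ = 2.84×10⁻¹⁴ W
In dBm: 10 log₁₀(2.84×10⁻¹⁴ / 10⁻³) = −105.5 dBm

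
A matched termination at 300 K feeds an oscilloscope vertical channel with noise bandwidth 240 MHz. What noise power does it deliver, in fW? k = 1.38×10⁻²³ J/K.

P_n = kTB = 1.38×10⁻²³ × 300 × 2.40×10⁸ = 9.94×10⁻¹³ W = 994 fW

994 fW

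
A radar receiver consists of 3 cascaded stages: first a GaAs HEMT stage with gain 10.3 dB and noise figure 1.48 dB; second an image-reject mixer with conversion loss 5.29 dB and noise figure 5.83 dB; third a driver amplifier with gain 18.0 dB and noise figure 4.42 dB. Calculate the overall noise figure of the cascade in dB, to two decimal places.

3.48 dB

Convert to linear (a loss of L dB is a gain of −L dB): F_i = 10^(NF_i/10), G_i = 10^(G_i,dB/10)
  Stage 1: F_1 = 10^(1.48/10) = 1.406, G_1 = 10^(10.3/10) = 10.72
  Stage 2: F_2 = 10^(5.83/10) = 3.828, G_2 = 10^(−5.29/10) = 0.2958
  Stage 3: F_3 = 10^(4.42/10) = 2.767, G_3 = 10^(18.0/10) = 63.10
Friis cascade:
  F = 1.406 + (3.828 − 1)/10.72 + (2.767 − 1)/3.170 = 2.227
NF = 10 log₁₀(2.227) = 3.48 dB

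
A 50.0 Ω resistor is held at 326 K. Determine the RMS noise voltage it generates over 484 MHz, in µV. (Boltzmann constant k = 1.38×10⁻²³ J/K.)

V_n = √(4kTRB)
4kTRB = 4 × 1.38×10⁻²³ × 326 × 5.00×10¹ × 4.84×10⁸ = 4.35×10⁻¹⁰ V²
V_n = √(4.35×10⁻¹⁰) = 2.09×10⁻⁵ V = 20.9 µV

20.9 µV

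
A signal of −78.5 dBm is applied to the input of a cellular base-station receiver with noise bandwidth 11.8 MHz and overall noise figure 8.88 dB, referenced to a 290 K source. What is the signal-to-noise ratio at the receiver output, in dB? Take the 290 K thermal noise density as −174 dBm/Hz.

Noise floor: N = −174 + 10 log₁₀(B) + NF
10 log₁₀(1.18×10⁷) = 70.72 dB
N = −174 + 70.72 + 8.88 = −94.40 dBm
SNR = P_sig − N = −78.5 − (−94.40) = 15.90 dB → 15.9 dB

15.9 dB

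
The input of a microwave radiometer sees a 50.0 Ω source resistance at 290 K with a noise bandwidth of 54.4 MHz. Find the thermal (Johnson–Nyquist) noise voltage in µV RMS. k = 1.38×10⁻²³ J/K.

6.60 µV

V_n = √(4kTRB)
4kTRB = 4 × 1.38×10⁻²³ × 290 × 5.00×10¹ × 5.44×10⁷ = 4.35×10⁻¹¹ V²
V_n = √(4.35×10⁻¹¹) = 6.60×10⁻⁶ V = 6.60 µV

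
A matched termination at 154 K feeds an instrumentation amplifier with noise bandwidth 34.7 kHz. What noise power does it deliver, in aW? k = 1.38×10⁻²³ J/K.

P_n = kTB = 1.38×10⁻²³ × 154 × 3.47×10⁴ = 7.37×10⁻¹⁷ W = 73.7 aW

73.7 aW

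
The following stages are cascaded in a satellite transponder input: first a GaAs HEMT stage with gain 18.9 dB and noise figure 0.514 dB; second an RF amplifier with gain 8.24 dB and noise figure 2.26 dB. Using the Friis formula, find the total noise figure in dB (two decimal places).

0.55 dB

Convert to linear (a loss of L dB is a gain of −L dB): F_i = 10^(NF_i/10), G_i = 10^(G_i,dB/10)
  Stage 1: F_1 = 10^(0.514/10) = 1.126, G_1 = 10^(18.9/10) = 77.62
  Stage 2: F_2 = 10^(2.26/10) = 1.683, G_2 = 10^(8.24/10) = 6.668
Friis cascade:
  F = 1.126 + (1.683 − 1)/77.62 = 1.134
NF = 10 log₁₀(1.134) = 0.55 dB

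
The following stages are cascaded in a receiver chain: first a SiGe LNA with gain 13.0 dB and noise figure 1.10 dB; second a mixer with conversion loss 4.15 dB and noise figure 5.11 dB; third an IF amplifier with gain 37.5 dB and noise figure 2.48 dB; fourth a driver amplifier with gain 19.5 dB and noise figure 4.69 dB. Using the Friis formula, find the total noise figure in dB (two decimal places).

1.76 dB

Convert to linear (a loss of L dB is a gain of −L dB): F_i = 10^(NF_i/10), G_i = 10^(G_i,dB/10)
  Stage 1: F_1 = 10^(1.10/10) = 1.288, G_1 = 10^(13.0/10) = 19.95
  Stage 2: F_2 = 10^(5.11/10) = 3.243, G_2 = 10^(−4.15/10) = 0.3846
  Stage 3: F_3 = 10^(2.48/10) = 1.770, G_3 = 10^(37.5/10) = 5623
  Stage 4: F_4 = 10^(4.69/10) = 2.944, G_4 = 10^(19.5/10) = 89.13
Friis cascade:
  F = 1.288 + (3.243 − 1)/19.95 + (1.770 − 1)/7.674 + (2.944 − 1)/4.315×10⁴ = 1.501
NF = 10 log₁₀(1.501) = 1.76 dB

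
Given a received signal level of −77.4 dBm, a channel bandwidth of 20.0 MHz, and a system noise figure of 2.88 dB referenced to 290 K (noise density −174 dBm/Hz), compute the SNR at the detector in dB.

20.7 dB

Noise floor: N = −174 + 10 log₁₀(B) + NF
10 log₁₀(2.00×10⁷) = 73.01 dB
N = −174 + 73.01 + 2.88 = −98.11 dBm
SNR = P_sig − N = −77.4 − (−98.11) = 20.71 dB → 20.7 dB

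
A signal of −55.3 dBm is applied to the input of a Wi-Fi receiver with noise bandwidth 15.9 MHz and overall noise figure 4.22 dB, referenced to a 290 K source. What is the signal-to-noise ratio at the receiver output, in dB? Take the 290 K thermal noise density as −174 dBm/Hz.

Noise floor: N = −174 + 10 log₁₀(B) + NF
10 log₁₀(1.59×10⁷) = 72.01 dB
N = −174 + 72.01 + 4.22 = −97.77 dBm
SNR = P_sig − N = −55.3 − (−97.77) = 42.47 dB → 42.5 dB

42.5 dB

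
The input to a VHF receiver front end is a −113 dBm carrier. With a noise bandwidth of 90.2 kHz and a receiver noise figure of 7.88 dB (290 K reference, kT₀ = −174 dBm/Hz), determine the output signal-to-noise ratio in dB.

Noise floor: N = −174 + 10 log₁₀(B) + NF
10 log₁₀(9.02×10⁴) = 49.55 dB
N = −174 + 49.55 + 7.88 = −116.57 dBm
SNR = P_sig − N = −113 − (−116.57) = 3.57 dB → 3.6 dB

3.6 dB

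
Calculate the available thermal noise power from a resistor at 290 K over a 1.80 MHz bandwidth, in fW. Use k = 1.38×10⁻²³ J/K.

P_n = kTB = 1.38×10⁻²³ × 290 × 1.80×10⁶ = 7.20×10⁻¹⁵ W = 7.20 fW

7.20 fW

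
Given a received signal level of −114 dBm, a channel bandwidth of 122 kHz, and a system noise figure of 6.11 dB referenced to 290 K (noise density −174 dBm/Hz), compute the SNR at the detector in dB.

Noise floor: N = −174 + 10 log₁₀(B) + NF
10 log₁₀(1.22×10⁵) = 50.86 dB
N = −174 + 50.86 + 6.11 = −117.03 dBm
SNR = P_sig − N = −114 − (−117.03) = 3.03 dB → 3.0 dB

3.0 dB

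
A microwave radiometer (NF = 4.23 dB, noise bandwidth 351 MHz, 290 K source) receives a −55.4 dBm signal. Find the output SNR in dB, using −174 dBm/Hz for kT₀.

Noise floor: N = −174 + 10 log₁₀(B) + NF
10 log₁₀(3.51×10⁸) = 85.45 dB
N = −174 + 85.45 + 4.23 = −84.32 dBm
SNR = P_sig − N = −55.4 − (−84.32) = 28.92 dB → 28.9 dB

28.9 dB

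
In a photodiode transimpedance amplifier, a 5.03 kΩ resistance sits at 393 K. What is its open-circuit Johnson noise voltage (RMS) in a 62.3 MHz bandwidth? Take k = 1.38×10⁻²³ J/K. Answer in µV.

V_n = √(4kTRB)
4kTRB = 4 × 1.38×10⁻²³ × 393 × 5.03×10³ × 6.23×10⁷ = 6.80×10⁻⁹ V²
V_n = √(6.80×10⁻⁹) = 8.25×10⁻⁵ V = 82.5 µV

82.5 µV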